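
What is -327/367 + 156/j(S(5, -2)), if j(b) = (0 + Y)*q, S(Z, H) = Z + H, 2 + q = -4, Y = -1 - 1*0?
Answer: 9215/367 ≈ 25.109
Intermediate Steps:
Y = -1 (Y = -1 + 0 = -1)
q = -6 (q = -2 - 4 = -6)
S(Z, H) = H + Z
j(b) = 6 (j(b) = (0 - 1)*(-6) = -1*(-6) = 6)
-327/367 + 156/j(S(5, -2)) = -327/367 + 156/6 = -327*1/367 + 156*(⅙) = -327/367 + 26 = 9215/367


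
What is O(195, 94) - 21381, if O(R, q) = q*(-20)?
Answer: -23261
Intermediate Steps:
O(R, q) = -20*q
O(195, 94) - 21381 = -20*94 - 21381 = -1880 - 21381 = -23261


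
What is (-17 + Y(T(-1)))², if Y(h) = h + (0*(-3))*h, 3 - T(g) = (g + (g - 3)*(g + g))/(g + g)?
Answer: 441/4 ≈ 110.25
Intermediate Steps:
T(g) = 3 - (g + 2*g*(-3 + g))/(2*g) (T(g) = 3 - (g + (g - 3)*(g + g))/(g + g) = 3 - (g + (-3 + g)*(2*g))/(2*g) = 3 - (g + 2*g*(-3 + g))*1/(2*g) = 3 - (g + 2*g*(-3 + g))/(2*g))
Y(h) = h (Y(h) = h + 0*h = h + 0 = h)
(-17 + Y(T(-1)))² = (-17 + (11/2 - 1*(-1)))² = (-17 + (11/2 + 1))² = (-17 + 13/2)² = (-21/2)² = 441/4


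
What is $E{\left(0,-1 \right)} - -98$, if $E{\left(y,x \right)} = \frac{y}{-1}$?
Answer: $98$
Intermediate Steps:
$E{\left(y,x \right)} = - y$ ($E{\left(y,x \right)} = y \left(-1\right) = - y$)
$E{\left(0,-1 \right)} - -98 = \left(-1\right) 0 - -98 = 0 + 98 = 98$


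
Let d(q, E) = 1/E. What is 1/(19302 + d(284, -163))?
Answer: 163/3146225 ≈ 5.1808e-5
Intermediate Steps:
1/(19302 + d(284, -163)) = 1/(19302 + 1/(-163)) = 1/(19302 - 1/163) = 1/(3146225/163) = 163/3146225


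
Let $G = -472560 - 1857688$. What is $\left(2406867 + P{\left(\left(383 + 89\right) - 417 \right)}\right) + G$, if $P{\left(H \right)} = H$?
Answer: $76674$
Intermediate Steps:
$G = -2330248$ ($G = -472560 - 1857688 = -2330248$)
$\left(2406867 + P{\left(\left(383 + 89\right) - 417 \right)}\right) + G = \left(2406867 + \left(\left(383 + 89\right) - 417\right)\right) - 2330248 = \left(2406867 + \left(472 - 417\right)\right) - 2330248 = \left(2406867 + 55\right) - 2330248 = 2406922 - 2330248 = 76674$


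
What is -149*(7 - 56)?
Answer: 7301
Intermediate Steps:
-149*(7 - 56) = -149*(-49) = 7301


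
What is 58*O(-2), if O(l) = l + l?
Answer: -232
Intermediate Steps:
O(l) = 2*l
58*O(-2) = 58*(2*(-2)) = 58*(-4) = -232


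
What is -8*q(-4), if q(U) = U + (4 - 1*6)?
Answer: 48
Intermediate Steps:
q(U) = -2 + U (q(U) = U + (4 - 6) = U - 2 = -2 + U)
-8*q(-4) = -8*(-2 - 4) = -8*(-6) = 48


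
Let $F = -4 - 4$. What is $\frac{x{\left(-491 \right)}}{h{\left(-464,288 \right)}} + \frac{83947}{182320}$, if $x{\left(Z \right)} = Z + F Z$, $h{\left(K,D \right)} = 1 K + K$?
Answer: $- \frac{34295689}{10574560} \approx -3.2432$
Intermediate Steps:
$F = -8$ ($F = -4 - 4 = -8$)
$h{\left(K,D \right)} = 2 K$ ($h{\left(K,D \right)} = K + K = 2 K$)
$x{\left(Z \right)} = - 7 Z$ ($x{\left(Z \right)} = Z - 8 Z = - 7 Z$)
$\frac{x{\left(-491 \right)}}{h{\left(-464,288 \right)}} + \frac{83947}{182320} = \frac{\left(-7\right) \left(-491\right)}{2 \left(-464\right)} + \frac{83947}{182320} = \frac{3437}{-928} + 83947 \cdot \frac{1}{182320} = 3437 \left(- \frac{1}{928}\right) + \frac{83947}{182320} = - \frac{3437}{928} + \frac{83947}{182320} = - \frac{34295689}{10574560}$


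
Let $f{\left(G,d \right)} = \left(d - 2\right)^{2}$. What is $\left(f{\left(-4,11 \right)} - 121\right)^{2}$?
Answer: $1600$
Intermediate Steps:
$f{\left(G,d \right)} = \left(-2 + d\right)^{2}$
$\left(f{\left(-4,11 \right)} - 121\right)^{2} = \left(\left(-2 + 11\right)^{2} - 121\right)^{2} = \left(9^{2} - 121\right)^{2} = \left(81 - 121\right)^{2} = \left(-40\right)^{2} = 1600$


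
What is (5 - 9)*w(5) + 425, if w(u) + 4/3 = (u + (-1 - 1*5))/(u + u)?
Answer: 6461/15 ≈ 430.73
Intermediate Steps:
w(u) = -4/3 + (-6 + u)/(2*u) (w(u) = -4/3 + (u + (-1 - 1*5))/(u + u) = -4/3 + (u + (-1 - 5))/((2*u)) = -4/3 + (u - 6)*(1/(2*u)) = -4/3 + (-6 + u)*(1/(2*u)) = -4/3 + (-6 + u)/(2*u))
(5 - 9)*w(5) + 425 = (5 - 9)*(-⅚ - 3/5) + 425 = -4*(-⅚ - 3*⅕) + 425 = -4*(-⅚ - ⅗) + 425 = -4*(-43/30) + 425 = 86/15 + 425 = 6461/15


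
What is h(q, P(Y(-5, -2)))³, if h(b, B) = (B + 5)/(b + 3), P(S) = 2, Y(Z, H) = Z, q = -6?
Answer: -343/27 ≈ -12.704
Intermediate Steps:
h(b, B) = (5 + B)/(3 + b)
h(q, P(Y(-5, -2)))³ = ((5 + 2)/(3 - 6))³ = (7/(-3))³ = (-⅓*7)³ = (-7/3)³ = -343/27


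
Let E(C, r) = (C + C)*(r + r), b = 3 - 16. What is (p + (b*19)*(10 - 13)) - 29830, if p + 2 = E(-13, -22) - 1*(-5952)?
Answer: -21995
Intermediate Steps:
b = -13
E(C, r) = 4*C*r (E(C, r) = (2*C)*(2*r) = 4*C*r)
p = 7094 (p = -2 + (4*(-13)*(-22) - 1*(-5952)) = -2 + (1144 + 5952) = -2 + 7096 = 7094)
(p + (b*19)*(10 - 13)) - 29830 = (7094 + (-13*19)*(10 - 13)) - 29830 = (7094 - 247*(-3)) - 29830 = (7094 + 741) - 29830 = 7835 - 29830 = -21995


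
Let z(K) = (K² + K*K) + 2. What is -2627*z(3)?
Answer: -52540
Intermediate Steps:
z(K) = 2 + 2*K² (z(K) = (K² + K²) + 2 = 2*K² + 2 = 2 + 2*K²)
-2627*z(3) = -2627*(2 + 2*3²) = -2627*(2 + 2*9) = -2627*(2 + 18) = -2627*20 = -52540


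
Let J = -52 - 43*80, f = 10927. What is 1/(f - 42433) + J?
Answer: -110018953/31506 ≈ -3492.0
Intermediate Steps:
J = -3492 (J = -52 - 3440 = -3492)
1/(f - 42433) + J = 1/(10927 - 42433) - 3492 = 1/(-31506) - 3492 = -1/31506 - 3492 = -110018953/31506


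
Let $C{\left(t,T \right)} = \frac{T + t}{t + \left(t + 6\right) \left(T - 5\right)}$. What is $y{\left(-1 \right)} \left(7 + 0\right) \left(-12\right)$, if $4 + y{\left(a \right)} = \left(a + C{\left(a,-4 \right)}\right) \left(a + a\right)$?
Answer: $\frac{4284}{23} \approx 186.26$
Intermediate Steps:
$C{\left(t,T \right)} = \frac{T + t}{t + \left(-5 + T\right) \left(6 + t\right)}$ ($C{\left(t,T \right)} = \frac{T + t}{t + \left(6 + t\right) \left(-5 + T\right)} = \frac{T + t}{t + \left(-5 + T\right) \left(6 + t\right)}$)
$y{\left(a \right)} = -4 + 2 a \left(a + \frac{-4 + a}{-54 - 8 a}\right)$ ($y{\left(a \right)} = -4 + \left(a + \frac{-4 + a}{-30 - 4 a + 6 \left(-4\right) - 4 a}\right) \left(a + a\right) = -4 + \left(a + \frac{-4 + a}{-30 - 4 a - 24 - 4 a}\right) 2 a = -4 + \left(a + \frac{-4 + a}{-54 - 8 a}\right) 2 a = -4 + 2 a \left(a + \frac{-4 + a}{-54 - 8 a}\right)$)
$y{\left(-1 \right)} \left(7 + 0\right) \left(-12\right) = \frac{-108 - -12 + 8 \left(-1\right)^{3} + 53 \left(-1\right)^{2}}{27 + 4 \left(-1\right)} \left(7 + 0\right) \left(-12\right) = \frac{-108 + 12 + 8 \left(-1\right) + 53 \cdot 1}{27 - 4} \cdot 7 \left(-12\right) = \frac{-108 + 12 - 8 + 53}{23} \left(-84\right) = \frac{1}{23} \left(-51\right) \left(-84\right) = \left(- \frac{51}{23}\right) \left(-84\right) = \frac{4284}{23}$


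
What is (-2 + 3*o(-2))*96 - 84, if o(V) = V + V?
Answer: -1428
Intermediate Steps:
o(V) = 2*V
(-2 + 3*o(-2))*96 - 84 = (-2 + 3*(2*(-2)))*96 - 84 = (-2 + 3*(-4))*96 - 84 = (-2 - 12)*96 - 84 = -14*96 - 84 = -1344 - 84 = -1428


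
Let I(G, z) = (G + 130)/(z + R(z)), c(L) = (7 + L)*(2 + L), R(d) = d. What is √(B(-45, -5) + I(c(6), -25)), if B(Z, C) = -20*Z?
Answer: 3*√2487/5 ≈ 29.922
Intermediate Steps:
c(L) = (2 + L)*(7 + L)
I(G, z) = (130 + G)/(2*z) (I(G, z) = (G + 130)/(z + z) = (130 + G)/((2*z)) = (130 + G)*(1/(2*z)) = (130 + G)/(2*z))
√(B(-45, -5) + I(c(6), -25)) = √(-20*(-45) + (½)*(130 + (14 + 6² + 9*6))/(-25)) = √(900 + (½)*(-1/25)*(130 + (14 + 36 + 54))) = √(900 + (½)*(-1/25)*(130 + 104)) = √(900 + (½)*(-1/25)*234) = √(900 - 117/25) = √(22383/25) = 3*√2487/5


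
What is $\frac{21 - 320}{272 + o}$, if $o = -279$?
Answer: $\frac{299}{7} \approx 42.714$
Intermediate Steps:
$\frac{21 - 320}{272 + o} = \frac{21 - 320}{272 - 279} = - \frac{299}{-7} = \left(-299\right) \left(- \frac{1}{7}\right) = \frac{299}{7}$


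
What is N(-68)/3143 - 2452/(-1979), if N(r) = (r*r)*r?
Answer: -614554292/6219997 ≈ -98.803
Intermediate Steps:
N(r) = r**3 (N(r) = r**2*r = r**3)
N(-68)/3143 - 2452/(-1979) = (-68)**3/3143 - 2452/(-1979) = -314432*1/3143 - 2452*(-1/1979) = -314432/3143 + 2452/1979 = -614554292/6219997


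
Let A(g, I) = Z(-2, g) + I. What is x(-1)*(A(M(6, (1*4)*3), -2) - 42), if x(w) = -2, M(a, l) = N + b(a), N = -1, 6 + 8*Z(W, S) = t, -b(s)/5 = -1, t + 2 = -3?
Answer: 363/4 ≈ 90.750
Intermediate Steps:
t = -5 (t = -2 - 3 = -5)
b(s) = 5 (b(s) = -5*(-1) = 5)
Z(W, S) = -11/8 (Z(W, S) = -3/4 + (1/8)*(-5) = -3/4 - 5/8 = -11/8)
M(a, l) = 4 (M(a, l) = -1 + 5 = 4)
A(g, I) = -11/8 + I
x(-1)*(A(M(6, (1*4)*3), -2) - 42) = -2*((-11/8 - 2) - 42) = -2*(-27/8 - 42) = -2*(-363/8) = 363/4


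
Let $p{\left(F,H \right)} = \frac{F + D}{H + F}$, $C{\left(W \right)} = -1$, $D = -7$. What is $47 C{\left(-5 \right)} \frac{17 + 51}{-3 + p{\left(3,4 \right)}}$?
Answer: $\frac{22372}{25} \approx 894.88$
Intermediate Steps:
$p{\left(F,H \right)} = \frac{-7 + F}{F + H}$ ($p{\left(F,H \right)} = \frac{F - 7}{H + F} = \frac{-7 + F}{F + H}$)
$47 C{\left(-5 \right)} \frac{17 + 51}{-3 + p{\left(3,4 \right)}} = 47 \left(-1\right) \frac{17 + 51}{-3 + \frac{-7 + 3}{3 + 4}} = - 47 \frac{68}{-3 + \frac{1}{7} \left(-4\right)} = - 47 \frac{68}{-3 - \frac{4}{7}} = - 47 \frac{68}{- \frac{25}{7}} = - 47 \cdot 68 \left(- \frac{7}{25}\right) = \left(-47\right) \left(- \frac{476}{25}\right) = \frac{22372}{25}$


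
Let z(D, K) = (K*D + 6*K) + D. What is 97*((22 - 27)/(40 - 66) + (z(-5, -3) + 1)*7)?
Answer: -123093/26 ≈ -4734.3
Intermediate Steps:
z(D, K) = D + 6*K + D*K (z(D, K) = (D*K + 6*K) + D = (6*K + D*K) + D = D + 6*K + D*K)
97*((22 - 27)/(40 - 66) + (z(-5, -3) + 1)*7) = 97*((22 - 27)/(40 - 66) + ((-5 + 6*(-3) - 5*(-3)) + 1)*7) = 97*(-5/(-26) + ((-5 - 18 + 15) + 1)*7) = 97*(-5*(-1/26) + (-8 + 1)*7) = 97*(5/26 - 7*7) = 97*(5/26 - 49) = 97*(-1269/26) = -123093/26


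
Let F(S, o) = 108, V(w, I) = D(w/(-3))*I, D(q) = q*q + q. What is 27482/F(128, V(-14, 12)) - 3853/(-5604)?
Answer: 12868771/50436 ≈ 255.15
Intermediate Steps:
D(q) = q + q² (D(q) = q² + q = q + q²)
V(w, I) = -I*w*(1 - w/3)/3 (V(w, I) = ((w/(-3))*(1 + w/(-3)))*I = ((w*(-⅓))*(1 + w*(-⅓)))*I = ((-w/3)*(1 - w/3))*I = (-w*(1 - w/3)/3)*I = -I*w*(1 - w/3)/3)
27482/F(128, V(-14, 12)) - 3853/(-5604) = 27482/108 - 3853/(-5604) = 27482*(1/108) - 3853*(-1/5604) = 13741/54 + 3853/5604 = 12868771/50436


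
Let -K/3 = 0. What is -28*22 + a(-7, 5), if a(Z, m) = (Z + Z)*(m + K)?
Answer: -686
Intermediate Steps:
K = 0 (K = -3*0 = 0)
a(Z, m) = 2*Z*m (a(Z, m) = (Z + Z)*(m + 0) = (2*Z)*m = 2*Z*m)
-28*22 + a(-7, 5) = -28*22 + 2*(-7)*5 = -616 - 70 = -686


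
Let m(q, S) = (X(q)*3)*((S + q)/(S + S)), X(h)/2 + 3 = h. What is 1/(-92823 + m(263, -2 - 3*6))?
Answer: -1/102300 ≈ -9.7752e-6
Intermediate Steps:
X(h) = -6 + 2*h
m(q, S) = (-18 + 6*q)*(S + q)/(2*S) (m(q, S) = ((-6 + 2*q)*3)*((S + q)/(S + S)) = (-18 + 6*q)*((S + q)/((2*S))) = (-18 + 6*q)*((S + q)*(1/(2*S))) = (-18 + 6*q)*((S + q)/(2*S)) = (-18 + 6*q)*(S + q)/(2*S))
1/(-92823 + m(263, -2 - 3*6)) = 1/(-92823 + 3*(-3 + 263)*((-2 - 3*6) + 263)/(-2 - 3*6)) = 1/(-92823 + 3*260*((-2 - 18) + 263)/(-2 - 18)) = 1/(-92823 + 3*260*(-20 + 263)/(-20)) = 1/(-92823 + 3*(-1/20)*260*243) = 1/(-92823 - 9477) = 1/(-102300) = -1/102300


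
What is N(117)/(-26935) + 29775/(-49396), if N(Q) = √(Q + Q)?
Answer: -29775/49396 - 3*√26/26935 ≈ -0.60335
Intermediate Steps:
N(Q) = √2*√Q (N(Q) = √(2*Q) = √2*√Q)
N(117)/(-26935) + 29775/(-49396) = (√2*√117)/(-26935) + 29775/(-49396) = (√2*(3*√13))*(-1/26935) + 29775*(-1/49396) = (3*√26)*(-1/26935) - 29775/49396 = -3*√26/26935 - 29775/49396 = -29775/49396 - 3*√26/26935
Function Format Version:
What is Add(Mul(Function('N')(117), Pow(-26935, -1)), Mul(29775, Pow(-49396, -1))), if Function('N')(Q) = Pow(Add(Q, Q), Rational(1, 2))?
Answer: Add(Rational(-29775, 49396), Mul(Rational(-3, 26935), Pow(26, Rational(1, 2)))) ≈ -0.60335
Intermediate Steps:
Function('N')(Q) = Mul(Pow(2, Rational(1, 2)), Pow(Q, Rational(1, 2))) (Function('N')(Q) = Pow(Mul(2, Q), Rational(1, 2)) = Mul(Pow(2, Rational(1, 2)), Pow(Q, Rational(1, 2))))
Add(Mul(Function('N')(117), Pow(-26935, -1)), Mul(29775, Pow(-49396, -1))) = Add(Mul(Mul(Pow(2, Rational(1, 2)), Pow(117, Rational(1, 2))), Pow(-26935, -1)), Mul(29775, Pow(-49396, -1))) = Add(Mul(Mul(Pow(2, Rational(1, 2)), Mul(3, Pow(13, Rational(1, 2)))), Rational(-1, 26935)), Mul(29775, Rational(-1, 49396))) = Add(Mul(Mul(3, Pow(26, Rational(1, 2))), Rational(-1, 26935)), Rational(-29775, 49396)) = Add(Mul(Rational(-3, 26935), Pow(26, Rational(1, 2))), Rational(-29775, 49396)) = Add(Rational(-29775, 49396), Mul(Rational(-3, 26935), Pow(26, Rational(1, 2))))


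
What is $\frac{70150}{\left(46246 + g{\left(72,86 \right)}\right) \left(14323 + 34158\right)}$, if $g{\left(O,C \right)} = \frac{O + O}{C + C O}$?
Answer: $\frac{110100425}{3518902870973} \approx 3.1288 \cdot 10^{-5}$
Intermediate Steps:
$g{\left(O,C \right)} = \frac{2 O}{C + C O}$
$\frac{70150}{\left(46246 + g{\left(72,86 \right)}\right) \left(14323 + 34158\right)} = \frac{70150}{\left(46246 + 2 \cdot 72 \cdot \frac{1}{86} \frac{1}{1 + 72}\right) \left(14323 + 34158\right)} = \frac{70150}{\left(46246 + 2 \cdot 72 \cdot \frac{1}{86} \cdot \frac{1}{73}\right) 48481} = \frac{70150}{\left(46246 + \frac{72}{3139}\right) 48481} = \frac{70150}{\frac{145166266}{3139} \cdot 48481} = \frac{70150}{\frac{7037805741946}{3139}} = 70150 \cdot \frac{3139}{7037805741946} = \frac{110100425}{3518902870973}$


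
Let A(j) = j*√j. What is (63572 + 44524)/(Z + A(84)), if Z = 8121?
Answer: 97538624/7261993 - 2017792*√21/7261993 ≈ 12.158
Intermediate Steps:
A(j) = j^(3/2)
(63572 + 44524)/(Z + A(84)) = (63572 + 44524)/(8121 + 84^(3/2)) = 108096/(8121 + 168*√21)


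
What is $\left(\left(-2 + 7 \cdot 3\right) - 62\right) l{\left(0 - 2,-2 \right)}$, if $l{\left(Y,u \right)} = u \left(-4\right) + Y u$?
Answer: $-516$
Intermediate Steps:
$l{\left(Y,u \right)} = - 4 u + Y u$
$\left(\left(-2 + 7 \cdot 3\right) - 62\right) l{\left(0 - 2,-2 \right)} = \left(\left(-2 + 7 \cdot 3\right) - 62\right) \left(- 2 \left(-4 + \left(0 - 2\right)\right)\right) = \left(\left(-2 + 21\right) - 62\right) \left(- 2 \left(-4 + \left(0 - 2\right)\right)\right) = \left(19 - 62\right) \left(- 2 \left(-4 - 2\right)\right) = - 43 \left(\left(-2\right) \left(-6\right)\right) = \left(-43\right) 12 = -516$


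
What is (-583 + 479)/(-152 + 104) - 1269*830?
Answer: -6319607/6 ≈ -1.0533e+6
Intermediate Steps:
(-583 + 479)/(-152 + 104) - 1269*830 = -104/(-48) - 1053270 = -104*(-1/48) - 1053270 = 13/6 - 1053270 = -6319607/6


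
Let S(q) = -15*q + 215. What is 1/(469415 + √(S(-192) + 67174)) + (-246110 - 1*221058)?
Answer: -102940642565471193/220350371956 - √70269/220350371956 ≈ -4.6717e+5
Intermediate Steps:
S(q) = 215 - 15*q
1/(469415 + √(S(-192) + 67174)) + (-246110 - 1*221058) = 1/(469415 + √((215 - 15*(-192)) + 67174)) + (-246110 - 1*221058) = 1/(469415 + √((215 + 2880) + 67174)) + (-246110 - 221058) = 1/(469415 + √(3095 + 67174)) - 467168 = 1/(469415 + √70269) - 467168 = -467168 + 1/(469415 + √70269)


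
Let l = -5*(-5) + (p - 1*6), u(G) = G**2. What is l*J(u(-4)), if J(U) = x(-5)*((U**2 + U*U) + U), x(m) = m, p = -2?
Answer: -44880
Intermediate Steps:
J(U) = -10*U**2 - 5*U (J(U) = -5*((U**2 + U*U) + U) = -5*((U**2 + U**2) + U) = -5*(2*U**2 + U) = -5*(U + 2*U**2) = -10*U**2 - 5*U)
l = 17 (l = -5*(-5) + (-2 - 1*6) = 25 + (-2 - 6) = 25 - 8 = 17)
l*J(u(-4)) = 17*(-5*(-4)**2*(1 + 2*(-4)**2)) = 17*(-5*16*(1 + 2*16)) = 17*(-5*16*(1 + 32)) = 17*(-5*16*33) = 17*(-2640) = -44880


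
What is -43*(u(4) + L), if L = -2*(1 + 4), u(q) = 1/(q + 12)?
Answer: 6837/16 ≈ 427.31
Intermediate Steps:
u(q) = 1/(12 + q)
L = -10 (L = -2*5 = -10)
-43*(u(4) + L) = -43*(1/(12 + 4) - 10) = -43*(1/16 - 10) = -43*(-159/16) = 6837/16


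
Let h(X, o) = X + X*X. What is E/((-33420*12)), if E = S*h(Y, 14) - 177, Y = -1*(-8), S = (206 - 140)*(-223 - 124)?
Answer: 549707/133680 ≈ 4.1121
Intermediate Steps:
S = -22902 (S = 66*(-347) = -22902)
Y = 8
h(X, o) = X + X²
E = -1649121 (E = -183216*(1 + 8) - 177 = -183216*9 - 177 = -22902*72 - 177 = -1648944 - 177 = -1649121)
E/((-33420*12)) = -1649121/((-33420*12)) = -1649121/(-401040) = -1649121*(-1/401040) = 549707/133680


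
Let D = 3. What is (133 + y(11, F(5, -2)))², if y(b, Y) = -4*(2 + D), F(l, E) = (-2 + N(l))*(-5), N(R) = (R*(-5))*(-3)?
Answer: 12769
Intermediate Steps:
N(R) = 15*R (N(R) = -5*R*(-3) = 15*R)
F(l, E) = 10 - 75*l (F(l, E) = (-2 + 15*l)*(-5) = 10 - 75*l)
y(b, Y) = -20 (y(b, Y) = -4*(2 + 3) = -4*5 = -20)
(133 + y(11, F(5, -2)))² = (133 - 20)² = 113² = 12769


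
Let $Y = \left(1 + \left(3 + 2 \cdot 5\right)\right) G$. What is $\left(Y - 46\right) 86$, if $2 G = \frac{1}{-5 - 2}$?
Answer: $-4042$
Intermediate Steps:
$G = - \frac{1}{14}$ ($G = \frac{1}{2 \left(-5 - 2\right)} = \frac{1}{2 \left(-7\right)} = \frac{1}{2} \left(- \frac{1}{7}\right) = - \frac{1}{14} \approx -0.071429$)
$Y = -1$ ($Y = \left(1 + \left(3 + 2 \cdot 5\right)\right) \left(- \frac{1}{14}\right) = \left(1 + \left(3 + 10\right)\right) \left(- \frac{1}{14}\right) = \left(1 + 13\right) \left(- \frac{1}{14}\right) = 14 \left(- \frac{1}{14}\right) = -1$)
$\left(Y - 46\right) 86 = \left(-1 - 46\right) 86 = \left(-47\right) 86 = -4042$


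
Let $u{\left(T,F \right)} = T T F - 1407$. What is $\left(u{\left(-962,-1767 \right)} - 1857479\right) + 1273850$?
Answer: $-1635844584$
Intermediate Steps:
$u{\left(T,F \right)} = -1407 + F T^{2}$ ($u{\left(T,F \right)} = T^{2} F - 1407 = F T^{2} - 1407 = -1407 + F T^{2}$)
$\left(u{\left(-962,-1767 \right)} - 1857479\right) + 1273850 = \left(\left(-1407 - 1767 \left(-962\right)^{2}\right) - 1857479\right) + 1273850 = \left(\left(-1407 - 1635259548\right) - 1857479\right) + 1273850 = \left(-1635260955 - 1857479\right) + 1273850 = -1637118434 + 1273850 = -1635844584$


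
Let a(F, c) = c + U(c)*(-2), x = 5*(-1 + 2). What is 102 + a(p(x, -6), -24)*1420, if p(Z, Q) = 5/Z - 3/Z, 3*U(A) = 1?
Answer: -104774/3 ≈ -34925.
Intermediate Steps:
U(A) = ⅓ (U(A) = (⅓)*1 = ⅓)
x = 5 (x = 5*1 = 5)
p(Z, Q) = 2/Z
a(F, c) = -⅔ + c (a(F, c) = c + (⅓)*(-2) = c - ⅔ = -⅔ + c)
102 + a(p(x, -6), -24)*1420 = 102 + (-⅔ - 24)*1420 = 102 - 74/3*1420 = 102 - 105080/3 = -104774/3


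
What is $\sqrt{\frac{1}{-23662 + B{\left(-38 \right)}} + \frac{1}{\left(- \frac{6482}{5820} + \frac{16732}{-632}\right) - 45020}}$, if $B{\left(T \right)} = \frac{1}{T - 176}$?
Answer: $\frac{i \sqrt{11078684215989792919694079851}}{13109826513482894} \approx 0.0080287 i$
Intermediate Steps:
$B{\left(T \right)} = \frac{1}{-176 + T}$
$\sqrt{\frac{1}{-23662 + B{\left(-38 \right)}} + \frac{1}{\left(- \frac{6482}{5820} + \frac{16732}{-632}\right) - 45020}} = \sqrt{\frac{1}{-23662 + \frac{1}{-176 - 38}} + \frac{1}{\left(- \frac{6482}{5820} + \frac{16732}{-632}\right) - 45020}} = \sqrt{\frac{1}{-23662 + \frac{1}{-214}} + \frac{1}{\left(\left(-6482\right) \frac{1}{5820} + 16732 \left(- \frac{1}{632}\right)\right) - 45020}} = \sqrt{\frac{1}{-23662 - \frac{1}{214}} + \frac{1}{\left(- \frac{3241}{2910} - \frac{4183}{158}\right) - 45020}} = \sqrt{\frac{1}{- \frac{5063669}{214}} + \frac{1}{- \frac{3171152}{114945} - 45020}} = \sqrt{- \frac{214}{5063669} + \frac{1}{- \frac{5177995052}{114945}}} = \sqrt{- \frac{214}{5063669} - \frac{114945}{5177995052}} = \sqrt{- \frac{1690134374333}{26219653026965788}} = \frac{i \sqrt{11078684215989792919694079851}}{13109826513482894}$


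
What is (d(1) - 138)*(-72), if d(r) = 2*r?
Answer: 9792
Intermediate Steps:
(d(1) - 138)*(-72) = (2*1 - 138)*(-72) = (2 - 138)*(-72) = -136*(-72) = 9792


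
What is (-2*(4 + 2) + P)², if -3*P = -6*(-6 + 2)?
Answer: 400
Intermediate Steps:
P = -8 (P = -(-2)*(-6 + 2) = -(-2)*(-4) = -⅓*24 = -8)
(-2*(4 + 2) + P)² = (-2*(4 + 2) - 8)² = (-2*6 - 8)² = (-12 - 8)² = (-20)² = 400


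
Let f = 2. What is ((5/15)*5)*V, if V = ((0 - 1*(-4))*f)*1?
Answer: 40/3 ≈ 13.333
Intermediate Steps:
V = 8 (V = ((0 - 1*(-4))*2)*1 = ((0 + 4)*2)*1 = (4*2)*1 = 8*1 = 8)
((5/15)*5)*V = ((5/15)*5)*8 = ((5*(1/15))*5)*8 = ((⅓)*5)*8 = (5/3)*8 = 40/3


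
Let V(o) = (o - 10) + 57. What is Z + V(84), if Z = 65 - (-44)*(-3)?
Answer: 64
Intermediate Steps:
V(o) = 47 + o (V(o) = (-10 + o) + 57 = 47 + o)
Z = -67 (Z = 65 - 4*33 = 65 - 132 = -67)
Z + V(84) = -67 + (47 + 84) = -67 + 131 = 64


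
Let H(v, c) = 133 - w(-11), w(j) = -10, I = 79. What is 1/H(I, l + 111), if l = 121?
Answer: 1/143 ≈ 0.0069930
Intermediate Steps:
H(v, c) = 143 (H(v, c) = 133 - 1*(-10) = 133 + 10 = 143)
1/H(I, l + 111) = 1/143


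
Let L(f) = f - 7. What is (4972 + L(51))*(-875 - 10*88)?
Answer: -8803080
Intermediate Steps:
L(f) = -7 + f
(4972 + L(51))*(-875 - 10*88) = (4972 + (-7 + 51))*(-875 - 10*88) = (4972 + 44)*(-875 - 880) = 5016*(-1755) = -8803080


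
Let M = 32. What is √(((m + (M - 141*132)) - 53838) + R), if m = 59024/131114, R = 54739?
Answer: I*√75977461563887/65557 ≈ 132.96*I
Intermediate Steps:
m = 29512/65557 (m = 59024*(1/131114) = 29512/65557 ≈ 0.45017)
√(((m + (M - 141*132)) - 53838) + R) = √(((29512/65557 + (32 - 141*132)) - 53838) + 54739) = √(((29512/65557 + (32 - 18612)) - 53838) + 54739) = √(((29512/65557 - 18580) - 53838) + 54739) = √((-1218019548/65557 - 53838) + 54739) = √(-4747477314/65557 + 54739) = √(-1158952691/65557) = I*√75977461563887/65557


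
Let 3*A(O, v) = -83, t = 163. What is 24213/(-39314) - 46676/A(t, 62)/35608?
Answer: -4128474315/7261944481 ≈ -0.56851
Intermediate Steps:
A(O, v) = -83/3 (A(O, v) = (1/3)*(-83) = -83/3)
24213/(-39314) - 46676/A(t, 62)/35608 = 24213/(-39314) - 46676/(-83/3)/35608 = 24213*(-1/39314) - 46676*(-3/83)*(1/35608) = -24213/39314 + (140028/83)*(1/35608) = -24213/39314 + 35007/738866 = -4128474315/7261944481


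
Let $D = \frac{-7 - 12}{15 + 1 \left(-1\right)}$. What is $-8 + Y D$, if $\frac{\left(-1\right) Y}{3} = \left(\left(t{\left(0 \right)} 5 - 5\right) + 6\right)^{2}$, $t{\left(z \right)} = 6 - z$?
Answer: $\frac{54665}{14} \approx 3904.6$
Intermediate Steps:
$D = - \frac{19}{14}$ ($D = - \frac{19}{15 - 1} = - \frac{19}{14} \approx -1.3571$)
$Y = -2883$ ($Y = - 3 \left(\left(\left(6 - 0\right) 5 - 5\right) + 6\right)^{2} = - 3 \left(\left(\left(6 + 0\right) 5 - 5\right) + 6\right)^{2} = - 3 \left(\left(6 \cdot 5 - 5\right) + 6\right)^{2} = - 3 \left(\left(30 - 5\right) + 6\right)^{2} = - 3 \left(25 + 6\right)^{2} = - 3 \cdot 31^{2} = \left(-3\right) 961 = -2883$)
$-8 + Y D = -8 - - \frac{54777}{14} = -8 + \frac{54777}{14} = \frac{54665}{14}$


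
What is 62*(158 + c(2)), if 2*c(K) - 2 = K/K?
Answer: 9889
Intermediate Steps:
c(K) = 3/2 (c(K) = 1 + (K/K)/2 = 1 + (½)*1 = 1 + ½ = 3/2)
62*(158 + c(2)) = 62*(158 + 3/2) = 62*(319/2) = 9889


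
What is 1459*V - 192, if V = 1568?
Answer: 2287520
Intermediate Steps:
1459*V - 192 = 1459*1568 - 192 = 2287712 - 192 = 2287520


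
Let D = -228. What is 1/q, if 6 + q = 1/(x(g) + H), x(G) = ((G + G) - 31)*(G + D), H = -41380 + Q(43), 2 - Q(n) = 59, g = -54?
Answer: -2239/13435 ≈ -0.16665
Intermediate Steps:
Q(n) = -57 (Q(n) = 2 - 1*59 = 2 - 59 = -57)
H = -41437 (H = -41380 - 57 = -41437)
x(G) = (-228 + G)*(-31 + 2*G) (x(G) = ((G + G) - 31)*(G - 228) = (2*G - 31)*(-228 + G) = (-31 + 2*G)*(-228 + G) = (-228 + G)*(-31 + 2*G))
q = -13435/2239 (q = -6 + 1/((7068 - 487*(-54) + 2*(-54)**2) - 41437) = -6 + 1/((7068 + 26298 + 2*2916) - 41437) = -6 + 1/((7068 + 26298 + 5832) - 41437) = -6 + 1/(39198 - 41437) = -6 + 1/(-2239) = -6 - 1/2239 = -13435/2239 ≈ -6.0004)
1/q = 1/(-13435/2239) = -2239/13435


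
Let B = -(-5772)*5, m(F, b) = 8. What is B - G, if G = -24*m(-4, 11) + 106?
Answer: 28946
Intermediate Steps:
B = 28860 (B = -1924*(-15) = 28860)
G = -86 (G = -24*8 + 106 = -192 + 106 = -86)
B - G = 28860 - 1*(-86) = 28860 + 86 = 28946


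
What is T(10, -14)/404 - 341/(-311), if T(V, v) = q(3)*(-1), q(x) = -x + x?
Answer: 341/311 ≈ 1.0965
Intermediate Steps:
q(x) = 0
T(V, v) = 0 (T(V, v) = 0*(-1) = 0)
T(10, -14)/404 - 341/(-311) = 0/404 - 341/(-311) = 0*(1/404) - 341*(-1/311) = 0 + 341/311 = 341/311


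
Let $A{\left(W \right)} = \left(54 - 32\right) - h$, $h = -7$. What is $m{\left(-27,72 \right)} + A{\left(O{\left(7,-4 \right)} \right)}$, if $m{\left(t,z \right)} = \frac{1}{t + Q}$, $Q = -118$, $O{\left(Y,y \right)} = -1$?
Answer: $\frac{4204}{145} \approx 28.993$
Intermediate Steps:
$A{\left(W \right)} = 29$ ($A{\left(W \right)} = \left(54 - 32\right) - -7 = 22 + 7 = 29$)
$m{\left(t,z \right)} = \frac{1}{-118 + t}$ ($m{\left(t,z \right)} = \frac{1}{t - 118} = \frac{1}{-118 + t}$)
$m{\left(-27,72 \right)} + A{\left(O{\left(7,-4 \right)} \right)} = \frac{1}{-118 - 27} + 29 = \frac{1}{-145} + 29 = - \frac{1}{145} + 29 = \frac{4204}{145}$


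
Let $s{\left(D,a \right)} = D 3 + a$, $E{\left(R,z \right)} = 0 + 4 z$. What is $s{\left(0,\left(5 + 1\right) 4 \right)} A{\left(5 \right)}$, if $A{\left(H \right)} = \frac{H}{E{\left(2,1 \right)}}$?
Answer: $30$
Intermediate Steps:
$E{\left(R,z \right)} = 4 z$
$A{\left(H \right)} = \frac{H}{4}$ ($A{\left(H \right)} = \frac{H}{4 \cdot 1} = \frac{H}{4}$)
$s{\left(D,a \right)} = a + 3 D$ ($s{\left(D,a \right)} = 3 D + a = a + 3 D$)
$s{\left(0,\left(5 + 1\right) 4 \right)} A{\left(5 \right)} = \left(\left(5 + 1\right) 4 + 3 \cdot 0\right) \frac{1}{4} \cdot 5 = \left(6 \cdot 4 + 0\right) \frac{5}{4} = \left(24 + 0\right) \frac{5}{4} = 24 \cdot \frac{5}{4} = 30$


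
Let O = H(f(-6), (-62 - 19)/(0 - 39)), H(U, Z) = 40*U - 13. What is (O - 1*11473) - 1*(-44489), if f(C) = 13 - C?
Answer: 33763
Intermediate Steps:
H(U, Z) = -13 + 40*U
O = 747 (O = -13 + 40*(13 - 1*(-6)) = -13 + 40*(13 + 6) = -13 + 40*19 = -13 + 760 = 747)
(O - 1*11473) - 1*(-44489) = (747 - 1*11473) - 1*(-44489) = (747 - 11473) + 44489 = -10726 + 44489 = 33763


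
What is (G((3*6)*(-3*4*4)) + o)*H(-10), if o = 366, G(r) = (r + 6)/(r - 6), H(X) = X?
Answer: -106426/29 ≈ -3669.9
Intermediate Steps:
G(r) = (6 + r)/(-6 + r)
(G((3*6)*(-3*4*4)) + o)*H(-10) = ((6 + (3*6)*(-3*4*4))/(-6 + (3*6)*(-3*4*4)) + 366)*(-10) = ((6 + 18*(-12*4))/(-6 + 18*(-12*4)) + 366)*(-10) = ((6 + 18*(-48))/(-6 + 18*(-48)) + 366)*(-10) = ((6 - 864)/(-6 - 864) + 366)*(-10) = (-858/(-870) + 366)*(-10) = (-1/870*(-858) + 366)*(-10) = (143/145 + 366)*(-10) = (53213/145)*(-10) = -106426/29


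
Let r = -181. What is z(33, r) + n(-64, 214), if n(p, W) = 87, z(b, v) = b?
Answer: 120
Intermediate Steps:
z(33, r) + n(-64, 214) = 33 + 87 = 120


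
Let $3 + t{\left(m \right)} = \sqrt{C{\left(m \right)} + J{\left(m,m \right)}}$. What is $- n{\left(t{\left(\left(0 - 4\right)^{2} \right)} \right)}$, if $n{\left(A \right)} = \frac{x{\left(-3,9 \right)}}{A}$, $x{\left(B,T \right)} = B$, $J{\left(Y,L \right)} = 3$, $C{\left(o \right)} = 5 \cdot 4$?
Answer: $\frac{9}{14} + \frac{3 \sqrt{23}}{14} \approx 1.6705$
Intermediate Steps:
$C{\left(o \right)} = 20$
$t{\left(m \right)} = -3 + \sqrt{23}$ ($t{\left(m \right)} = -3 + \sqrt{20 + 3} = -3 + \sqrt{23}$)
$n{\left(A \right)} = - \frac{3}{A}$
$- n{\left(t{\left(\left(0 - 4\right)^{2} \right)} \right)} = - \frac{-3}{-3 + \sqrt{23}} = \frac{3}{-3 + \sqrt{23}}$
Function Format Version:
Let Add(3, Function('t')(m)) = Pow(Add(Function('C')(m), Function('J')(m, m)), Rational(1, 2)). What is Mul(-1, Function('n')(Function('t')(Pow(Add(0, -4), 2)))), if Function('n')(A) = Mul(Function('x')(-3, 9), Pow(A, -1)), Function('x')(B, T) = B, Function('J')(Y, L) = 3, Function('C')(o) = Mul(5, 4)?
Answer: Add(Rational(9, 14), Mul(Rational(3, 14), Pow(23, Rational(1, 2)))) ≈ 1.6705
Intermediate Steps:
Function('C')(o) = 20
Function('t')(m) = Add(-3, Pow(23, Rational(1, 2))) (Function('t')(m) = Add(-3, Pow(Add(20, 3), Rational(1, 2))) = Add(-3, Pow(23, Rational(1, 2))))
Function('n')(A) = Mul(-3, Pow(A, -1))
Mul(-1, Function('n')(Function('t')(Pow(Add(0, -4), 2)))) = Mul(-1, Mul(-3, Pow(Add(-3, Pow(23, Rational(1, 2))), -1))) = Mul(3, Pow(Add(-3, Pow(23, Rational(1, 2))), -1))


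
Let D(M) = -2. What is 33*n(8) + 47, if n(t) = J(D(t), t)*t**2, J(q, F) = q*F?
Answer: -33745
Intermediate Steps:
J(q, F) = F*q
n(t) = -2*t**3 (n(t) = (t*(-2))*t**2 = (-2*t)*t**2 = -2*t**3)
33*n(8) + 47 = 33*(-2*8**3) + 47 = 33*(-2*512) + 47 = 33*(-1024) + 47 = -33792 + 47 = -33745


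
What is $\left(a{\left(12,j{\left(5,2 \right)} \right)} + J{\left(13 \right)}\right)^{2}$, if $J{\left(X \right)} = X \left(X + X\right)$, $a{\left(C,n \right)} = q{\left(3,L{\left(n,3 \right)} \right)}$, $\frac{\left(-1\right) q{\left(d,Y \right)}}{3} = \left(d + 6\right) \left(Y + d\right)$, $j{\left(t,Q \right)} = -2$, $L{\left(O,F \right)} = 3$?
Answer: $30976$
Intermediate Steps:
$q{\left(d,Y \right)} = - 3 \left(6 + d\right) \left(Y + d\right)$ ($q{\left(d,Y \right)} = - 3 \left(d + 6\right) \left(Y + d\right) = - 3 \left(6 + d\right) \left(Y + d\right)$)
$a{\left(C,n \right)} = -162$ ($a{\left(C,n \right)} = \left(-18\right) 3 - 54 - 3 \cdot 3^{2} - 9 \cdot 3 = -54 - 54 - 27 - 27 = -162$)
$J{\left(X \right)} = 2 X^{2}$ ($J{\left(X \right)} = X 2 X = 2 X^{2}$)
$\left(a{\left(12,j{\left(5,2 \right)} \right)} + J{\left(13 \right)}\right)^{2} = \left(-162 + 2 \cdot 13^{2}\right)^{2} = \left(-162 + 2 \cdot 169\right)^{2} = \left(-162 + 338\right)^{2} = 176^{2} = 30976$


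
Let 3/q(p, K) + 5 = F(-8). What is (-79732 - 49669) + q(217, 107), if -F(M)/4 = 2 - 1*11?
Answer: -4011428/31 ≈ -1.2940e+5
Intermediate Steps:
F(M) = 36 (F(M) = -4*(2 - 1*11) = -4*(2 - 11) = -4*(-9) = 36)
q(p, K) = 3/31 (q(p, K) = 3/(-5 + 36) = 3/31)
(-79732 - 49669) + q(217, 107) = (-79732 - 49669) + 3/31 = -129401 + 3/31 = -4011428/31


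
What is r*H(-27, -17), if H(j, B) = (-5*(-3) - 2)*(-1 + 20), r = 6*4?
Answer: 5928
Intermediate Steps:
r = 24
H(j, B) = 247 (H(j, B) = (15 - 2)*19 = 13*19 = 247)
r*H(-27, -17) = 24*247 = 5928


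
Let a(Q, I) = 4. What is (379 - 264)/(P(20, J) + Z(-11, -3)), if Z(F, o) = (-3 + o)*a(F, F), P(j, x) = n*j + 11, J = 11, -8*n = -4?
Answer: -115/3 ≈ -38.333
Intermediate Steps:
n = ½ (n = -⅛*(-4) = ½ ≈ 0.50000)
P(j, x) = 11 + j/2 (P(j, x) = j/2 + 11 = 11 + j/2)
Z(F, o) = -12 + 4*o (Z(F, o) = (-3 + o)*4 = -12 + 4*o)
(379 - 264)/(P(20, J) + Z(-11, -3)) = (379 - 264)/((11 + (½)*20) + (-12 + 4*(-3))) = 115/((11 + 10) + (-12 - 12)) = 115/(21 - 24) = 115/(-3) = 115*(-⅓) = -115/3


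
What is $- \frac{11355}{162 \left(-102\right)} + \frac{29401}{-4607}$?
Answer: $- \frac{8500189}{1492668} \approx -5.6946$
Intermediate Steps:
$- \frac{11355}{162 \left(-102\right)} + \frac{29401}{-4607} = - \frac{11355}{-16524} + 29401 \left(- \frac{1}{4607}\right) = \left(-11355\right) \left(- \frac{1}{16524}\right) - \frac{29401}{4607} = \frac{3785}{5508} - \frac{29401}{4607} = - \frac{8500189}{1492668}$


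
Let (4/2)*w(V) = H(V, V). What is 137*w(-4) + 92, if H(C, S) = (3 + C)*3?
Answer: -227/2 ≈ -113.50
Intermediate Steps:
H(C, S) = 9 + 3*C
w(V) = 9/2 + 3*V/2 (w(V) = (9 + 3*V)/2 = 9/2 + 3*V/2)
137*w(-4) + 92 = 137*(9/2 + (3/2)*(-4)) + 92 = 137*(9/2 - 6) + 92 = 137*(-3/2) + 92 = -411/2 + 92 = -227/2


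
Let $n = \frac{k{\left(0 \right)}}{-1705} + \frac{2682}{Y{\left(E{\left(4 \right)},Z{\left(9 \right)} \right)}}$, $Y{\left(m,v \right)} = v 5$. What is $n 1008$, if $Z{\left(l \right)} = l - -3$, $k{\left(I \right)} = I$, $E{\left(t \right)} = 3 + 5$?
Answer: $\frac{225288}{5} \approx 45058.0$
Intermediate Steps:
$E{\left(t \right)} = 8$
$Z{\left(l \right)} = 3 + l$ ($Z{\left(l \right)} = l + 3 = 3 + l$)
$Y{\left(m,v \right)} = 5 v$
$n = \frac{447}{10}$ ($n = \frac{0}{-1705} + \frac{2682}{5 \left(3 + 9\right)} = 0 \left(- \frac{1}{1705}\right) + \frac{2682}{5 \cdot 12} = 0 + \frac{2682}{60} = 0 + 2682 \cdot \frac{1}{60} = 0 + \frac{447}{10} = \frac{447}{10} \approx 44.7$)
$n 1008 = \frac{447}{10} \cdot 1008 = \frac{225288}{5}$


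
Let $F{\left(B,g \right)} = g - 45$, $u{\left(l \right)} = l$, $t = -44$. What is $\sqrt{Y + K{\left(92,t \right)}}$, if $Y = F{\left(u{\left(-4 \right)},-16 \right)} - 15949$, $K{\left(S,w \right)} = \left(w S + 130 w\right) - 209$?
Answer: $i \sqrt{25987} \approx 161.2 i$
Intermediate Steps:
$K{\left(S,w \right)} = -209 + 130 w + S w$ ($K{\left(S,w \right)} = \left(S w + 130 w\right) - 209 = \left(130 w + S w\right) - 209 = -209 + 130 w + S w$)
$F{\left(B,g \right)} = -45 + g$ ($F{\left(B,g \right)} = g - 45 = -45 + g$)
$Y = -16010$ ($Y = \left(-45 - 16\right) - 15949 = -61 - 15949 = -16010$)
$\sqrt{Y + K{\left(92,t \right)}} = \sqrt{-16010 + \left(-209 + 130 \left(-44\right) + 92 \left(-44\right)\right)} = \sqrt{-16010 - 9977} = \sqrt{-25987} = i \sqrt{25987}$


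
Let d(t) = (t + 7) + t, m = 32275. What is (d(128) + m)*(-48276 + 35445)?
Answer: -417495078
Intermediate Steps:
d(t) = 7 + 2*t (d(t) = (7 + t) + t = 7 + 2*t)
(d(128) + m)*(-48276 + 35445) = ((7 + 2*128) + 32275)*(-48276 + 35445) = ((7 + 256) + 32275)*(-12831) = (263 + 32275)*(-12831) = 32538*(-12831) = -417495078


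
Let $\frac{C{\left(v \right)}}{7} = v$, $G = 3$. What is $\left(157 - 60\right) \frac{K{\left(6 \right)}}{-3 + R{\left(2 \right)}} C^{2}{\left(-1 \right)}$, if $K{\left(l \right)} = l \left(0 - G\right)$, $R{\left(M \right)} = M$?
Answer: $85554$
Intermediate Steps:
$C{\left(v \right)} = 7 v$
$K{\left(l \right)} = - 3 l$ ($K{\left(l \right)} = l \left(0 - 3\right) = l \left(-3\right) = - 3 l$)
$\left(157 - 60\right) \frac{K{\left(6 \right)}}{-3 + R{\left(2 \right)}} C^{2}{\left(-1 \right)} = \left(157 - 60\right) \frac{\left(-3\right) 6}{-3 + 2} \left(7 \left(-1\right)\right)^{2} = \left(157 - 60\right) \frac{1}{-1} \left(-18\right) \left(-7\right)^{2} = 97 \left(-1\right) \left(-18\right) 49 = 97 \cdot 18 \cdot 49 = 97 \cdot 882 = 85554$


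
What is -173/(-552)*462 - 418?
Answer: -25135/92 ≈ -273.21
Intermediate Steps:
-173/(-552)*462 - 418 = -173*(-1/552)*462 - 418 = (173/552)*462 - 418 = 13321/92 - 418 = -25135/92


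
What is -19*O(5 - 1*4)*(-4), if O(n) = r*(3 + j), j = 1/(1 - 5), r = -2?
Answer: -418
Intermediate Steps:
j = -1/4 (j = 1/(-4) = -1/4 ≈ -0.25000)
O(n) = -11/2 (O(n) = -2*(3 - 1/4) = -2*11/4 = -11/2)
-19*O(5 - 1*4)*(-4) = -19*(-11/2)*(-4) = (209/2)*(-4) = -418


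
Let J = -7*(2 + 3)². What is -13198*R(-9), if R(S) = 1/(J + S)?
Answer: 6599/92 ≈ 71.728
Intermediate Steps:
J = -175 (J = -7*5² = -7*25 = -175)
R(S) = 1/(-175 + S)
-13198*R(-9) = -13198/(-175 - 9) = -13198/(-184) = -13198*(-1/184) = 6599/92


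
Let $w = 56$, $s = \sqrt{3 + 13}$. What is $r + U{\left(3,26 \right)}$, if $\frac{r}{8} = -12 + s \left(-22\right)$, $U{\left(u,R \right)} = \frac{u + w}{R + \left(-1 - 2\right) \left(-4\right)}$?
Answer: $- \frac{30341}{38} \approx -798.45$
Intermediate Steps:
$s = 4$ ($s = \sqrt{16} = 4$)
$U{\left(u,R \right)} = \frac{56 + u}{12 + R}$ ($U{\left(u,R \right)} = \frac{u + 56}{R + \left(-1 - 2\right) \left(-4\right)} = \frac{56 + u}{R - -12} = \frac{56 + u}{R + 12} = \frac{56 + u}{12 + R}$)
$r = -800$ ($r = 8 \left(-12 + 4 \left(-22\right)\right) = 8 \left(-12 - 88\right) = 8 \left(-100\right) = -800$)
$r + U{\left(3,26 \right)} = -800 + \frac{56 + 3}{12 + 26} = -800 + \frac{1}{38} \cdot 59 = -800 + \frac{59}{38} = - \frac{30341}{38}$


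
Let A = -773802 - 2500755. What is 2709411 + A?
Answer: -565146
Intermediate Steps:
A = -3274557
2709411 + A = 2709411 - 3274557 = -565146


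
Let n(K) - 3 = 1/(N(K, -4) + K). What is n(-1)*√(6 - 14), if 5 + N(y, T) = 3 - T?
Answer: 8*I*√2 ≈ 11.314*I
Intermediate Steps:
N(y, T) = -2 - T (N(y, T) = -5 + (3 - T) = -2 - T)
n(K) = 3 + 1/(2 + K) (n(K) = 3 + 1/((-2 - 1*(-4)) + K) = 3 + 1/((-2 + 4) + K) = 3 + 1/(2 + K))
n(-1)*√(6 - 14) = ((7 + 3*(-1))/(2 - 1))*√(6 - 14) = ((7 - 3)/1)*√(-8) = (1*4)*(2*I*√2) = 4*(2*I*√2) = 8*I*√2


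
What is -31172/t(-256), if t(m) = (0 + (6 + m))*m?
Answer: -7793/16000 ≈ -0.48706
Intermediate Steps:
t(m) = m*(6 + m) (t(m) = (6 + m)*m = m*(6 + m))
-31172/t(-256) = -31172*(-1/(256*(6 - 256))) = -31172/((-256*(-250))) = -31172/64000 = -31172*1/64000 = -7793/16000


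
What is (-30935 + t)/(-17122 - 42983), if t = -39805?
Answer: 4716/4007 ≈ 1.1769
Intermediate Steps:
(-30935 + t)/(-17122 - 42983) = (-30935 - 39805)/(-17122 - 42983) = -70740/(-60105) = -70740*(-1/60105) = 4716/4007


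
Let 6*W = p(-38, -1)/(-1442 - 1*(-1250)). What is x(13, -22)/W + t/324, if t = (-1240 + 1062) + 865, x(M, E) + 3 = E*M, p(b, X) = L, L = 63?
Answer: 3996739/756 ≈ 5286.7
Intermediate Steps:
p(b, X) = 63
x(M, E) = -3 + E*M
t = 687 (t = -178 + 865 = 687)
W = -7/128 (W = (63/(-1442 - 1*(-1250)))/6 = (63/(-1442 + 1250))/6 = (63/(-192))/6 = (63*(-1/192))/6 = (⅙)*(-21/64) = -7/128 ≈ -0.054688)
x(13, -22)/W + t/324 = (-3 - 22*13)/(-7/128) + 687/324 = (-3 - 286)*(-128/7) + 687*(1/324) = -289*(-128/7) + 229/108 = 36992/7 + 229/108 = 3996739/756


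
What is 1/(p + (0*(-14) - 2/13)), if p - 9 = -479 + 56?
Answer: -13/5384 ≈ -0.0024146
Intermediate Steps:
p = -414 (p = 9 + (-479 + 56) = 9 - 423 = -414)
1/(p + (0*(-14) - 2/13)) = 1/(-414 + (0*(-14) - 2/13)) = 1/(-414 + (0 - 2*1/13)) = 1/(-414 + (0 - 2/13)) = 1/(-414 - 2/13) = 1/(-5384/13) = -13/5384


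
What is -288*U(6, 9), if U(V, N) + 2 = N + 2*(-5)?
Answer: 864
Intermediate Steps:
U(V, N) = -12 + N (U(V, N) = -2 + (N + 2*(-5)) = -2 + (N - 10) = -2 + (-10 + N) = -12 + N)
-288*U(6, 9) = -288*(-12 + 9) = -288*(-3) = 864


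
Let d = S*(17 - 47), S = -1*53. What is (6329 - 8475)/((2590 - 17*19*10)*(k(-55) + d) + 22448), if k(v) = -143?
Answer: 1073/451816 ≈ 0.0023749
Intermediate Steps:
S = -53
d = 1590 (d = -53*(17 - 47) = -53*(-30) = 1590)
(6329 - 8475)/((2590 - 17*19*10)*(k(-55) + d) + 22448) = (6329 - 8475)/((2590 - 17*19*10)*(-143 + 1590) + 22448) = -2146/((2590 - 323*10)*1447 + 22448) = -2146/((2590 - 3230)*1447 + 22448) = -2146/(-640*1447 + 22448) = -2146/(-926080 + 22448) = -2146/(-903632) = -2146*(-1/903632) = 1073/451816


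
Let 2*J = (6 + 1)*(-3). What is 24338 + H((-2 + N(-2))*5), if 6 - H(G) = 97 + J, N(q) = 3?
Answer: 48515/2 ≈ 24258.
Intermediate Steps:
J = -21/2 (J = ((6 + 1)*(-3))/2 = (7*(-3))/2 = (½)*(-21) = -21/2 ≈ -10.500)
H(G) = -161/2 (H(G) = 6 - (97 - 21/2) = 6 - 1*173/2 = 6 - 173/2 = -161/2)
24338 + H((-2 + N(-2))*5) = 24338 - 161/2 = 48515/2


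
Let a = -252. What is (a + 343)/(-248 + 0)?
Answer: -91/248 ≈ -0.36694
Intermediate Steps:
(a + 343)/(-248 + 0) = (-252 + 343)/(-248 + 0) = 91/(-248) = 91*(-1/248) = -91/248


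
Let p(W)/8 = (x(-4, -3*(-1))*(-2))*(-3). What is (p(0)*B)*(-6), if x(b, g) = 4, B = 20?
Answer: -23040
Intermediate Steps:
p(W) = 192 (p(W) = 8*((4*(-2))*(-3)) = 8*(-8*(-3)) = 8*24 = 192)
(p(0)*B)*(-6) = (192*20)*(-6) = 3840*(-6) = -23040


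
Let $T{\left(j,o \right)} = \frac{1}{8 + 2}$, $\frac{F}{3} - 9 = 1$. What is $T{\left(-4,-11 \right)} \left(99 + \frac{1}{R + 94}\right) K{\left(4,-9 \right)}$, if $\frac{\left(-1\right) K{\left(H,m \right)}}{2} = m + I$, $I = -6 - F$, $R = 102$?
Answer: $\frac{174645}{196} \approx 891.05$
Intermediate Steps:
$F = 30$ ($F = 27 + 3 \cdot 1 = 27 + 3 = 30$)
$I = -36$ ($I = -6 - 30 = -36$)
$K{\left(H,m \right)} = 72 - 2 m$ ($K{\left(H,m \right)} = - 2 \left(m - 36\right) = - 2 \left(-36 + m\right) = 72 - 2 m$)
$T{\left(j,o \right)} = \frac{1}{10}$
$T{\left(-4,-11 \right)} \left(99 + \frac{1}{R + 94}\right) K{\left(4,-9 \right)} = \frac{99 + \frac{1}{102 + 94}}{10} \left(72 - -18\right) = \frac{99 + \frac{1}{196}}{10} \left(72 + 18\right) = \frac{99 + \frac{1}{196}}{10} \cdot 90 = \frac{1}{10} \cdot \frac{19405}{196} \cdot 90 = \frac{3881}{392} \cdot 90 = \frac{174645}{196}$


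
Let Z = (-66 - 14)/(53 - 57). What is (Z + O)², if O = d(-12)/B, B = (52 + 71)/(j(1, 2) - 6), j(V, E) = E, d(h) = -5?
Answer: 6150400/15129 ≈ 406.53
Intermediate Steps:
B = -123/4 (B = (52 + 71)/(2 - 6) = 123/(-4) = 123*(-¼) = -123/4 ≈ -30.750)
Z = 20 (Z = -80/(-4) = -80*(-¼) = 20)
O = 20/123 (O = -5/(-123/4) = -5*(-4/123) = 20/123 ≈ 0.16260)
(Z + O)² = (20 + 20/123)² = (2480/123)² = 6150400/15129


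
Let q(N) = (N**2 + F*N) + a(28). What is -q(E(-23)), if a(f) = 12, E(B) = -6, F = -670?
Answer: -4068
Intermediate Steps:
q(N) = 12 + N**2 - 670*N (q(N) = (N**2 - 670*N) + 12 = 12 + N**2 - 670*N)
-q(E(-23)) = -(12 + (-6)**2 - 670*(-6)) = -(12 + 36 + 4020) = -1*4068 = -4068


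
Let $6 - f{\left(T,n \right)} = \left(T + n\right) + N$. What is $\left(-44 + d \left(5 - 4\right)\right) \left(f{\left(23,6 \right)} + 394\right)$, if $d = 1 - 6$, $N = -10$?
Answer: $-18669$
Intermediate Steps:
$f{\left(T,n \right)} = 16 - T - n$ ($f{\left(T,n \right)} = 6 - \left(\left(T + n\right) - 10\right) = 6 - \left(-10 + T + n\right) = 16 - T - n$)
$d = -5$ ($d = 1 - 6 = -5$)
$\left(-44 + d \left(5 - 4\right)\right) \left(f{\left(23,6 \right)} + 394\right) = \left(-44 - 5 \left(5 - 4\right)\right) \left(\left(16 - 23 - 6\right) + 394\right) = \left(-44 - 5\right) \left(\left(16 - 23 - 6\right) + 394\right) = \left(-44 - 5\right) \left(-13 + 394\right) = \left(-49\right) 381 = -18669$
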